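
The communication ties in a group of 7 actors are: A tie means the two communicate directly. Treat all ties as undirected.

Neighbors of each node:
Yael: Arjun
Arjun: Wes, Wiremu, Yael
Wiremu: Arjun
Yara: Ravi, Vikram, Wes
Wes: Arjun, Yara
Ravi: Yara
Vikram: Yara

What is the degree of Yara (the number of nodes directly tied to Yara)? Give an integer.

3

Yara is directly tied to Ravi, Vikram, and Wes. That is 3 neighbors, so the degree of Yara is 3.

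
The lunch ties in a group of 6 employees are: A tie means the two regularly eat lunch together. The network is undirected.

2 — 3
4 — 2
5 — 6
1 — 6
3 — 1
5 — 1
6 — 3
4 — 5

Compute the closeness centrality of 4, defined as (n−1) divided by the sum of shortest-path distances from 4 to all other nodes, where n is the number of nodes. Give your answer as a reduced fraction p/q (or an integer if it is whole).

Distances from 4: 1:2, 2:1, 3:2, 5:1, 6:2. Sum = 8.
n = 6, so closeness = 5/8.

5/8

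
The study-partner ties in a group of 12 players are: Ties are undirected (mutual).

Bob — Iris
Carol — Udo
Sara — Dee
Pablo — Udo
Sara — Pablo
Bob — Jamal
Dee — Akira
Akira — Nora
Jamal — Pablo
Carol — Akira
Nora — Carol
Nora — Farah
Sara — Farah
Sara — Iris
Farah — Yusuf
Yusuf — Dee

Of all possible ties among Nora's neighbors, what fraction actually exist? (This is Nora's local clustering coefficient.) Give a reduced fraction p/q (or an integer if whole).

1/3

Nora's neighbors: Akira, Carol, and Farah (k = 3).
Possible neighbor pairs: C(3,2) = 3. Edges among them: Akira–Carol → e = 1.
Clustering(Nora) = 1/3.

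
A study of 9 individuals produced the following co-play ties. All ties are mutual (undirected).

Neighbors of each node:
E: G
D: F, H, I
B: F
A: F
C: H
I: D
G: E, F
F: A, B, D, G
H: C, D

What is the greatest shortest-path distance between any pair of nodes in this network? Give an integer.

Eccentricity of each node (its greatest distance to any other): A:4, B:4, C:5, D:3, E:5, F:3, G:4, H:4, I:4.
The maximum eccentricity is 5, realized for instance by the pair C–E via C – H – D – F – G – E. So the diameter is 5.

5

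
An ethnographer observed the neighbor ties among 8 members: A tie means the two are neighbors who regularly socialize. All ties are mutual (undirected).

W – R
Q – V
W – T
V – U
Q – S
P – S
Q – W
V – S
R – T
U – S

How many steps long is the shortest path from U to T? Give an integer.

One shortest route is U – V – Q – W – T, which uses 4 edges, and at distance 3 from U we only reach {W}, which does not include T. So d(U,T) = 4.

4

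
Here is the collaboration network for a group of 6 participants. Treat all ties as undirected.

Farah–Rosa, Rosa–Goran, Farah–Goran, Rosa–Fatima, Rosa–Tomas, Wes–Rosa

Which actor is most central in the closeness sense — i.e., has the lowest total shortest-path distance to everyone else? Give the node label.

Rosa

Farness (sum of distances to all others) for each node — Farah:8, Fatima:9, Goran:8, Rosa:5, Tomas:9, Wes:9.
The smallest farness is 5, for Rosa, so Rosa has the highest closeness.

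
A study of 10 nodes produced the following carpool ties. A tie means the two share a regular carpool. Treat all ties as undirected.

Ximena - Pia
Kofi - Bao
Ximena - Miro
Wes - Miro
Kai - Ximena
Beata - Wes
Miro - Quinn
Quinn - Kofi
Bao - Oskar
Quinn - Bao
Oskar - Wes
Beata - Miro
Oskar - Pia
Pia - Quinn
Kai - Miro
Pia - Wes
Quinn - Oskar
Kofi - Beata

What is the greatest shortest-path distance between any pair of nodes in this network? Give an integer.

3

Eccentricity of each node (its greatest distance to any other): Bao:3, Beata:2, Kai:3, Kofi:3, Miro:2, Oskar:3, Pia:2, Quinn:2, Wes:2, Ximena:3.
The maximum eccentricity is 3, realized for instance by the pair Kofi–Kai via Kofi – Beata – Miro – Kai. So the diameter is 3.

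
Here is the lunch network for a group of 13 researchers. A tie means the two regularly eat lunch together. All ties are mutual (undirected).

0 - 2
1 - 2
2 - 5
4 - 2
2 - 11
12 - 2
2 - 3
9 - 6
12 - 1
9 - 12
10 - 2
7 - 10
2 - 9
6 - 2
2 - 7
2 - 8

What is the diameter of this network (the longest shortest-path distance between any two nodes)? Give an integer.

Eccentricity of each node (its greatest distance to any other): 0:2, 1:2, 2:1, 3:2, 4:2, 5:2, 6:2, 7:2, 8:2, 9:2, 10:2, 11:2, 12:2.
The maximum eccentricity is 2, realized for instance by the pair 7–3 via 7 – 2 – 3. So the diameter is 2.

2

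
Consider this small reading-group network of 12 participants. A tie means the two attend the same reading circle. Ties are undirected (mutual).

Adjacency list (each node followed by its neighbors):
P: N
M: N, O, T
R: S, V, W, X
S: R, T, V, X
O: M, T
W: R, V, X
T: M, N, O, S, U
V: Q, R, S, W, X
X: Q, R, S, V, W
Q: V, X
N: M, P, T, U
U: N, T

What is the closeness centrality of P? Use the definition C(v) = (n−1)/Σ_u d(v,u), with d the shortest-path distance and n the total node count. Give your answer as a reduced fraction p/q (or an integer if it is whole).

11/35

Distances from P: M:2, N:1, O:3, Q:5, R:4, S:3, T:2, U:2, V:4, W:5, X:4. Sum = 35.
n = 12, so closeness = 11/35.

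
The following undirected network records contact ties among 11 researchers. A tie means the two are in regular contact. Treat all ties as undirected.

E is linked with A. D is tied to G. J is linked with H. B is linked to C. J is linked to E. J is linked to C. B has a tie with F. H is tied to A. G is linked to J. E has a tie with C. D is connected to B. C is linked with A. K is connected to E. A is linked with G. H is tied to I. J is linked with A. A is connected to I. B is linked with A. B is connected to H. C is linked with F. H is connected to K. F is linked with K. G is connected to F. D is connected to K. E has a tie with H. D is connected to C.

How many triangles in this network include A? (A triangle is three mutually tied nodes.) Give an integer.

9

A's neighbors: B, C, E, G, H, I, and J.
Neighbor pairs that are themselves tied: A–B–C; A–B–H; A–C–E; A–C–J; A–E–H; A–E–J; A–G–J; A–H–I; A–H–J. Each forms one triangle with A, for 9 in total.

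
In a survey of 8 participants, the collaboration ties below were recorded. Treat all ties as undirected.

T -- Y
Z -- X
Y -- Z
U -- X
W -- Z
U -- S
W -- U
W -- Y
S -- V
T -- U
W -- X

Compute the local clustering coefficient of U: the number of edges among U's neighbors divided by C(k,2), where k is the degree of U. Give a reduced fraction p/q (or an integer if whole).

U's neighbors: S, T, W, and X (k = 4).
Possible neighbor pairs: C(4,2) = 6. Edges among them: W–X → e = 1.
Clustering(U) = 1/6.

1/6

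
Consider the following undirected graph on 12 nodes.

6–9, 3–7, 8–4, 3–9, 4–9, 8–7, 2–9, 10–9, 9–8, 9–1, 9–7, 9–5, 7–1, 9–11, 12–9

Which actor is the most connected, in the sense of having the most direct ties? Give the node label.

Degrees — 1:2, 2:1, 3:2, 4:2, 5:1, 6:1, 7:4, 8:3, 9:11, 10:1, 11:1, 12:1.
The maximum is 11, attained only by 9.

9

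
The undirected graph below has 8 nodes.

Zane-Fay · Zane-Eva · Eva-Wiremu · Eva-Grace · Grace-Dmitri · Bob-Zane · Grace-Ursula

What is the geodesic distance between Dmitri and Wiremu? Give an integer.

One shortest route is Dmitri – Grace – Eva – Wiremu, which uses 3 edges, and at distance 2 from Dmitri we only reach {Eva, Ursula}, which does not include Wiremu. So d(Dmitri,Wiremu) = 3.

3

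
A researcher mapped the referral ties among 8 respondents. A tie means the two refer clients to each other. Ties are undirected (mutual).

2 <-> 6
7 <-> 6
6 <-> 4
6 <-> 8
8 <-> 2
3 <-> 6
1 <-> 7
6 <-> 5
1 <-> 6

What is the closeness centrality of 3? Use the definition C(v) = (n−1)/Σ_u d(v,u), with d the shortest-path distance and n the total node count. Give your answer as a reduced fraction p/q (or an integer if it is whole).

7/13

Distances from 3: 1:2, 2:2, 4:2, 5:2, 6:1, 7:2, 8:2. Sum = 13.
n = 8, so closeness = 7/13.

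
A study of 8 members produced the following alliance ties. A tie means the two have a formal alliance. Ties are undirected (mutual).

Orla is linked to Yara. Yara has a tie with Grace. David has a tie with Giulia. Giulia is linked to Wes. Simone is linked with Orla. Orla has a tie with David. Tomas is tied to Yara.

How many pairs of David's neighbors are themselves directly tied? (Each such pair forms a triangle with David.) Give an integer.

0

David's neighbors are Giulia and Orla, but none of them are tied to each other, so no triangle contains David.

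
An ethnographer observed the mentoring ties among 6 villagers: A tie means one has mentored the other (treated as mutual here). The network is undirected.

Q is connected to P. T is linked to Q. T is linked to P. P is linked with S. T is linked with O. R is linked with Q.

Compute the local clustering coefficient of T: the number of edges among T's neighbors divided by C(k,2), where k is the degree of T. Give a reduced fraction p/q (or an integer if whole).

1/3

T's neighbors: O, P, and Q (k = 3).
Possible neighbor pairs: C(3,2) = 3. Edges among them: P–Q → e = 1.
Clustering(T) = 1/3.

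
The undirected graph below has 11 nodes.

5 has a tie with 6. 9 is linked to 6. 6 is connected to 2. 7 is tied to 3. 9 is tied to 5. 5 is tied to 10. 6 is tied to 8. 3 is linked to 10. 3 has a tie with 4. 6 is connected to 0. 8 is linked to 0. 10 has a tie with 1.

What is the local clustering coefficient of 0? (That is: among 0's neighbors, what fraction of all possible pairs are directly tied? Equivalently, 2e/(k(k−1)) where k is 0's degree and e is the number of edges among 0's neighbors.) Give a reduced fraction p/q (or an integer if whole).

0's neighbors: 6 and 8 (k = 2).
Possible neighbor pairs: C(2,2) = 1. Edges among them: 6–8 → e = 1.
Clustering(0) = 1/1.

1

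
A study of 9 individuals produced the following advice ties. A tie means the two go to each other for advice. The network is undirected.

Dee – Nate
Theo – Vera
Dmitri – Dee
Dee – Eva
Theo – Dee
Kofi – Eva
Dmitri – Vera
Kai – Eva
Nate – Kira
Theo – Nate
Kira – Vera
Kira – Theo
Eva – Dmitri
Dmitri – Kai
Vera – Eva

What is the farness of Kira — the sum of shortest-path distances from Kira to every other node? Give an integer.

Distances from Kira: Dee:2, Dmitri:2, Eva:2, Kai:3, Kofi:3, Nate:1, Theo:1, Vera:1.
Sum = 2 + 2 + 2 + 3 + 3 + 1 + 1 + 1 = 15.

15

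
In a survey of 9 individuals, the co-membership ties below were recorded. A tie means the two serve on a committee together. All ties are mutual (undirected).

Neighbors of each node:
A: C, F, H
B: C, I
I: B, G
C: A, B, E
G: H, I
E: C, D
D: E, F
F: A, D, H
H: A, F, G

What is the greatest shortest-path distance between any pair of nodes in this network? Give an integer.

Eccentricity of each node (its greatest distance to any other): A:3, B:3, C:3, D:4, E:4, F:3, G:4, H:3, I:4.
The maximum eccentricity is 4, realized for instance by the pair D–I via D – F – H – G – I. So the diameter is 4.

4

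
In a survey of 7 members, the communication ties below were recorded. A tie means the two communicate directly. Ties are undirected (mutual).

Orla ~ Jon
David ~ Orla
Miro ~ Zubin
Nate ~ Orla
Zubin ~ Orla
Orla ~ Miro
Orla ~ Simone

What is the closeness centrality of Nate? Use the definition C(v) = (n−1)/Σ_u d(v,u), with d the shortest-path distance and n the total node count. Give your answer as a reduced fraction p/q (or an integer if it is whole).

6/11

Distances from Nate: David:2, Jon:2, Miro:2, Orla:1, Simone:2, Zubin:2. Sum = 11.
n = 7, so closeness = 6/11.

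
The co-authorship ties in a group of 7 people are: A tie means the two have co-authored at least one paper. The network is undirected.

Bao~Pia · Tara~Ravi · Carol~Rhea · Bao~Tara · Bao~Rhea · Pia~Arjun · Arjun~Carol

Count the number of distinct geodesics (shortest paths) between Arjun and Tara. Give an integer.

The shortest distance is 3, and the only length-3 path is Arjun–Pia–Bao–Tara. So there is exactly 1 shortest path.

1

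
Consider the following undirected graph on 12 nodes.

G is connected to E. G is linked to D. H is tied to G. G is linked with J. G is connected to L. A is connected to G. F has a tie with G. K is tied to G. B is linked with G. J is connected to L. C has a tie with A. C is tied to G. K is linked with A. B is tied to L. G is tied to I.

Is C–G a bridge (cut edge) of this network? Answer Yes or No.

Even without that edge, C still reaches G via C – A – G, so the network stays connected. Not a bridge.

No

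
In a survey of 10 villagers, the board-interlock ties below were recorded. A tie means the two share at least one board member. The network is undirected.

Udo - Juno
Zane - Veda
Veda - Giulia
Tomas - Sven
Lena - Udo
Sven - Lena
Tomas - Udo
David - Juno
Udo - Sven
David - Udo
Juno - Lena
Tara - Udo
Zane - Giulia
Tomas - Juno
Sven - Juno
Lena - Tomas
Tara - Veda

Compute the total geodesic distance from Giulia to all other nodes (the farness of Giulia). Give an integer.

Distances from Giulia: David:4, Juno:4, Lena:4, Sven:4, Tara:2, Tomas:4, Udo:3, Veda:1, Zane:1.
Sum = 4 + 4 + 4 + 4 + 2 + 4 + 3 + 1 + 1 = 27.

27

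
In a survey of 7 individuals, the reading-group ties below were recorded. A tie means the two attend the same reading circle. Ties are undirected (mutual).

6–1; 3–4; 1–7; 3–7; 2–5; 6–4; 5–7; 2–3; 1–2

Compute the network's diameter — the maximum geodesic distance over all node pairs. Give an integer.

Eccentricity of each node (its greatest distance to any other): 1:2, 2:2, 3:2, 4:3, 5:3, 6:3, 7:2.
The maximum eccentricity is 3, realized for instance by the pair 4–5 via 4 – 3 – 2 – 5. So the diameter is 3.

3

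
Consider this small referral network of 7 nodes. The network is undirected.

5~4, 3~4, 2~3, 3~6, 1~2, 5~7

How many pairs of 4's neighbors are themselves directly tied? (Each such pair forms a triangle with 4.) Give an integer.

4's neighbors are 3 and 5, but none of them are tied to each other, so no triangle contains 4.

0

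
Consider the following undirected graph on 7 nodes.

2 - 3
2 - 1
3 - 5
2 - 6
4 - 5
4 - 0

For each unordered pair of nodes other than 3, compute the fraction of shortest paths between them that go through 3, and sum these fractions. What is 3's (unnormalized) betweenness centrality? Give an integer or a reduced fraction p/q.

Pairs whose geodesics pass through 3 — 1–0: 1; 1–4: 1; 1–5: 1; 6–0: 1; 6–4: 1; 6–5: 1; 0–2: 1; 4–2: 1; 2–5: 1.
All other pairs contribute 0.
Summing the contributions gives betweenness(3) = 9.

9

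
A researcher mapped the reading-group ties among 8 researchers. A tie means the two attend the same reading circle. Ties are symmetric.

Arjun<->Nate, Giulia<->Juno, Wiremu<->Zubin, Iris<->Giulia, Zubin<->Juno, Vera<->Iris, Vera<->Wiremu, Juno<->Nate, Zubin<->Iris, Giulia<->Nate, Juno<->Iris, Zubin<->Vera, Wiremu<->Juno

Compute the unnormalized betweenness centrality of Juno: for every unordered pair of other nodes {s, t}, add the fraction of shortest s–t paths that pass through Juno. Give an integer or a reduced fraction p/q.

Pairs whose geodesics pass through Juno — Iris–Wiremu: 1/3; Iris–Arjun: 1/2; Iris–Nate: 1/2; Giulia–Zubin: 1/2; Giulia–Wiremu: 1; Vera–Arjun: 3/4; Vera–Nate: 3/4; Zubin–Arjun: 1; Zubin–Nate: 1; Wiremu–Arjun: 1; Wiremu–Nate: 1.
All other pairs contribute 0.
Summing the contributions gives betweenness(Juno) = 25/3.

25/3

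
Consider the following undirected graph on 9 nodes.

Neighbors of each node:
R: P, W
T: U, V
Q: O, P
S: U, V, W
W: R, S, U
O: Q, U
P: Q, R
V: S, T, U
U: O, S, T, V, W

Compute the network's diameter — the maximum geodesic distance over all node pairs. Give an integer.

Eccentricity of each node (its greatest distance to any other): O:3, P:4, Q:3, R:3, S:3, T:4, U:3, V:4, W:3.
The maximum eccentricity is 4, realized for instance by the pair P–T via P – Q – O – U – T. So the diameter is 4.

4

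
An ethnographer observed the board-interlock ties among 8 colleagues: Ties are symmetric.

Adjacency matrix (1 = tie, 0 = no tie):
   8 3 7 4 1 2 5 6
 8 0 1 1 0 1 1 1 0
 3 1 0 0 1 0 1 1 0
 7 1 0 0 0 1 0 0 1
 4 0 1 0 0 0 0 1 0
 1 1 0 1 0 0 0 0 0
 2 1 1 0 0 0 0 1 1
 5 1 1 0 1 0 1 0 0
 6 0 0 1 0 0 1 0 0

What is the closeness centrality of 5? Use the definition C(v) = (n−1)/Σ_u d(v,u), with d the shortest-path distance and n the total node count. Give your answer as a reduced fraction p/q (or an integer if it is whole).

7/10

Distances from 5: 1:2, 2:1, 3:1, 4:1, 6:2, 7:2, 8:1. Sum = 10.
n = 8, so closeness = 7/10.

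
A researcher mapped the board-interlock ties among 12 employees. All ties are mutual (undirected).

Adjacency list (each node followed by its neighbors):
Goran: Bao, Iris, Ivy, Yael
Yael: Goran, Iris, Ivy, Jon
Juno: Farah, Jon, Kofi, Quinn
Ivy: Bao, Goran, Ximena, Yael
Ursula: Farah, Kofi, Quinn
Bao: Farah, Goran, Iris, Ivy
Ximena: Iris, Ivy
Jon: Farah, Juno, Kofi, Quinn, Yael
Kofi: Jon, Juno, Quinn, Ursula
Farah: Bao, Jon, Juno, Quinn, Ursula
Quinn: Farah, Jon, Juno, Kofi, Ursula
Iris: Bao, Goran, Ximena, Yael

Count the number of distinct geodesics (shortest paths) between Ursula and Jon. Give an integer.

3

The shortest distance is 2. The length-2 paths are: Ursula–Quinn–Jon; Ursula–Kofi–Jon; Ursula–Farah–Jon.
That gives 3 distinct shortest paths.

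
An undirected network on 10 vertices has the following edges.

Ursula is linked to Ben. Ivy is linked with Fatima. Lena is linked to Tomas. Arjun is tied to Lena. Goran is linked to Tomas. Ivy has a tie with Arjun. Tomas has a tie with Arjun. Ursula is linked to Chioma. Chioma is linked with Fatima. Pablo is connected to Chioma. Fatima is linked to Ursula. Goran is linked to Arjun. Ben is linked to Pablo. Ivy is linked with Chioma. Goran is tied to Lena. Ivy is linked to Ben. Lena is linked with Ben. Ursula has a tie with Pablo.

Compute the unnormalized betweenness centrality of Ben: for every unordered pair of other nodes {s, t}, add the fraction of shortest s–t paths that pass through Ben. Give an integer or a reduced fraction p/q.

119/12

Pairs whose geodesics pass through Ben — Ursula–Ivy: 1/3; Ursula–Lena: 1; Ursula–Goran: 1; Ursula–Arjun: 2/4; Ursula–Tomas: 1; Chioma–Lena: 3/4; Ivy–Pablo: 1/2; Ivy–Lena: 1/2; Pablo–Lena: 1; Pablo–Goran: 1; Pablo–Arjun: 2/3; Pablo–Tomas: 1; Fatima–Lena: 2/3.
All other pairs contribute 0.
Summing the contributions gives betweenness(Ben) = 119/12.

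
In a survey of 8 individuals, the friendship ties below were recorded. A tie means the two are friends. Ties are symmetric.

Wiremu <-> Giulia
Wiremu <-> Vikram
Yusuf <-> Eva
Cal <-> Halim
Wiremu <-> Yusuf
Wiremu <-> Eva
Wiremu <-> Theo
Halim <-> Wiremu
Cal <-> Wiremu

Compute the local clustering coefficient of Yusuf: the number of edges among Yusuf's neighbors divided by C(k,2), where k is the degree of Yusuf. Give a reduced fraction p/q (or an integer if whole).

Yusuf's neighbors: Eva and Wiremu (k = 2).
Possible neighbor pairs: C(2,2) = 1. Edges among them: Eva–Wiremu → e = 1.
Clustering(Yusuf) = 1/1.

1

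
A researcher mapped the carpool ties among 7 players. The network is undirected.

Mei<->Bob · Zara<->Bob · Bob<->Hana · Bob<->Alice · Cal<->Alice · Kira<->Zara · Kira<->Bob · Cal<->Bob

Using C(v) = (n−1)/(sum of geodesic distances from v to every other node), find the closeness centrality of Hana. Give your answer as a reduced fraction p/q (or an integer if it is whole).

Distances from Hana: Alice:2, Bob:1, Cal:2, Kira:2, Mei:2, Zara:2. Sum = 11.
n = 7, so closeness = 6/11.

6/11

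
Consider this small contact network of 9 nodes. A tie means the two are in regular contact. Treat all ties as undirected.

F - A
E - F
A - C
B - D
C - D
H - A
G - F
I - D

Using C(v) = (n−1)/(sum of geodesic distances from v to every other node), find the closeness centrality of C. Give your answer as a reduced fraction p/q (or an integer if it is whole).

Distances from C: A:1, B:2, D:1, E:3, F:2, G:3, H:2, I:2. Sum = 16.
n = 9, so closeness = 8/16 = 1/2.

1/2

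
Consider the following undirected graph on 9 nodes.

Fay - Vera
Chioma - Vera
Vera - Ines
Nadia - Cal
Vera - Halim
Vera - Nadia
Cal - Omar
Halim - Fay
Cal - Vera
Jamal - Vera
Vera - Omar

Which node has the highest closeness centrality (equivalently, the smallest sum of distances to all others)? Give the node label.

Farness (sum of distances to all others) for each node — Cal:13, Chioma:15, Fay:14, Halim:14, Ines:15, Jamal:15, Nadia:14, Omar:14, Vera:8.
The smallest farness is 8, for Vera, so Vera has the highest closeness.

Vera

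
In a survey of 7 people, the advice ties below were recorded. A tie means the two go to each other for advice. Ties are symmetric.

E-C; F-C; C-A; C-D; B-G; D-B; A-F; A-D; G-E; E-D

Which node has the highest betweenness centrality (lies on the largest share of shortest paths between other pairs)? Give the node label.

D

Unnormalized betweenness of each node: A:1, B:5/6, C:23/6, D:14/3, E:19/6, F:0, G:1/2.
D has the largest value, 14/3, making it the main broker — the node through which the most shortest paths run.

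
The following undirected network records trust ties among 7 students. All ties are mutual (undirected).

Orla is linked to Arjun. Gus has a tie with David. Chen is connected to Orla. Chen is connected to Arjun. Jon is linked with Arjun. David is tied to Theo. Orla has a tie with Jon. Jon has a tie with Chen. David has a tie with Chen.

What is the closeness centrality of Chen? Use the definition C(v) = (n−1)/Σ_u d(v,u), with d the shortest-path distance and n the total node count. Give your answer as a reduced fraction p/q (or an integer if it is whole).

Distances from Chen: Arjun:1, David:1, Gus:2, Jon:1, Orla:1, Theo:2. Sum = 8.
n = 7, so closeness = 6/8 = 3/4.

3/4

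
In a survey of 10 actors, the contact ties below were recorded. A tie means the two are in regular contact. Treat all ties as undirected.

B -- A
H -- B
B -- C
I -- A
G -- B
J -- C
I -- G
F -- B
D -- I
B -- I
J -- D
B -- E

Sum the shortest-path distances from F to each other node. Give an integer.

Distances from F: A:2, B:1, C:2, D:3, E:2, G:2, H:2, I:2, J:3.
Sum = 2 + 1 + 2 + 3 + 2 + 2 + 2 + 2 + 3 = 19.

19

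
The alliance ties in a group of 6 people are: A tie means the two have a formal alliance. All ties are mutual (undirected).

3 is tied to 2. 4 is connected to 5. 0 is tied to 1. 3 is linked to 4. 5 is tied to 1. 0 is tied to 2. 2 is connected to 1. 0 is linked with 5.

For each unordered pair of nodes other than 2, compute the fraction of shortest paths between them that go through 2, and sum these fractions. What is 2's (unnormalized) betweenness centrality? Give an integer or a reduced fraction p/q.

2

Pairs whose geodesics pass through 2 — 3–1: 1; 3–0: 1.
All other pairs contribute 0.
Summing the contributions gives betweenness(2) = 2.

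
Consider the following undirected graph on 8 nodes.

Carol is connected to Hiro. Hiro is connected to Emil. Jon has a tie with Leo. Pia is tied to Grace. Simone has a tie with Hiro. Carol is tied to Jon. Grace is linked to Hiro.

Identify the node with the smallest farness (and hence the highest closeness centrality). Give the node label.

Farness (sum of distances to all others) for each node — Carol:13, Emil:17, Grace:15, Hiro:11, Jon:17, Leo:23, Pia:21, Simone:17.
The smallest farness is 11, for Hiro, so Hiro has the highest closeness.

Hiro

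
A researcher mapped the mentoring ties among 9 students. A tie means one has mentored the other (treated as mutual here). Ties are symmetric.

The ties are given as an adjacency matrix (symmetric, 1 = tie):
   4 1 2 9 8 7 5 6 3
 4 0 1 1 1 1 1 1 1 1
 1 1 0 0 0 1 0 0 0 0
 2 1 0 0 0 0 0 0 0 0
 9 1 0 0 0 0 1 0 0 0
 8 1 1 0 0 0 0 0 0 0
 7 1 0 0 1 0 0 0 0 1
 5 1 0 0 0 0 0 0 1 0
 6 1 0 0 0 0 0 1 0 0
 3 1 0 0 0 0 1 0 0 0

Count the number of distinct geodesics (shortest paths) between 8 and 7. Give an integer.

The shortest distance is 2, and the only length-2 path is 8–4–7. So there is exactly 1 shortest path.

1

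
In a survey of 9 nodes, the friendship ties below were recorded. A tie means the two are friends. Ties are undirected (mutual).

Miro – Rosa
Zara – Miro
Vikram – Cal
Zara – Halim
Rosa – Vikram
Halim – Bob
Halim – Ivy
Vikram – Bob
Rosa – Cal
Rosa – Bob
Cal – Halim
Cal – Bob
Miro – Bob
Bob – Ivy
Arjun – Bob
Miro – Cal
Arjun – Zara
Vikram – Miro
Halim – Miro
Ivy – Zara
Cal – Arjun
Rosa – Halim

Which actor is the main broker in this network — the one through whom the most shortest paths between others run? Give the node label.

Bob

Unnormalized betweenness of each node: Arjun:7/12, Bob:19/4, Cal:23/12, Halim:29/12, Ivy:1/4, Miro:7/3, Rosa:1/4, Vikram:0, Zara:3/2.
Bob has the largest value, 19/4, making it the main broker — the node through which the most shortest paths run.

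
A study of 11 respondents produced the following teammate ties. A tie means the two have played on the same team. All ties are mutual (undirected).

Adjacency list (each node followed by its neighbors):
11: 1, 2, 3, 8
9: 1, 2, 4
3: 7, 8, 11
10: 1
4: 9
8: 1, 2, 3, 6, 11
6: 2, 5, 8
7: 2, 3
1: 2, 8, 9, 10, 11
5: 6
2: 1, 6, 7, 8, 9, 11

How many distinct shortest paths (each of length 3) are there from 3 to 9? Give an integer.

The shortest distance is 3. The length-3 paths are: 3–7–2–9; 3–8–2–9; 3–11–2–9; 3–8–1–9; 3–11–1–9.
That gives 5 distinct shortest paths.

5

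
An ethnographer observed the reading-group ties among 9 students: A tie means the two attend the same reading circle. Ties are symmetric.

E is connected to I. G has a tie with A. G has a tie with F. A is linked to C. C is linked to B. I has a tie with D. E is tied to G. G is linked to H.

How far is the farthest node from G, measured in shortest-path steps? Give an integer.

3

Distances from G: A:1, B:3, C:2, D:3, E:1, F:1, H:1, I:2.
The largest is 3 (to D and B), so the eccentricity of G is 3.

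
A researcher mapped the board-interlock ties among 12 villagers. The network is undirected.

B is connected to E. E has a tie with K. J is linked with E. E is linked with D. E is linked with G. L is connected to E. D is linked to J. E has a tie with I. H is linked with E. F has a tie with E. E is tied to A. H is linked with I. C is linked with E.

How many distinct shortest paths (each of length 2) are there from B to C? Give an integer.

1

The shortest distance is 2, and the only length-2 path is B–E–C. So there is exactly 1 shortest path.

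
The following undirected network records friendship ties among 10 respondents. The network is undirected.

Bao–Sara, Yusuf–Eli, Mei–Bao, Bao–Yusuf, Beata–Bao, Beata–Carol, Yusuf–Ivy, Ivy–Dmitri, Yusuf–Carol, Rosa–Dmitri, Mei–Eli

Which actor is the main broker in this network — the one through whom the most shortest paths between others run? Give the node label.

Yusuf

Unnormalized betweenness of each node: Bao:43/3, Beata:4/3, Carol:7/3, Dmitri:8, Eli:7/3, Ivy:14, Mei:4/3, Rosa:0, Sara:0, Yusuf:67/3.
Yusuf has the largest value, 67/3, making it the main broker — the node through which the most shortest paths run.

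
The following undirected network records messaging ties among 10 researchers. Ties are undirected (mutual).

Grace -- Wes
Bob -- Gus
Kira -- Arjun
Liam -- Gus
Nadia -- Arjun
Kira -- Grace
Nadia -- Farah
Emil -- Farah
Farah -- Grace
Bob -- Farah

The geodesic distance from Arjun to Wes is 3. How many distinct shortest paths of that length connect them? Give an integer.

1

The shortest distance is 3, and the only length-3 path is Arjun–Kira–Grace–Wes. So there is exactly 1 shortest path.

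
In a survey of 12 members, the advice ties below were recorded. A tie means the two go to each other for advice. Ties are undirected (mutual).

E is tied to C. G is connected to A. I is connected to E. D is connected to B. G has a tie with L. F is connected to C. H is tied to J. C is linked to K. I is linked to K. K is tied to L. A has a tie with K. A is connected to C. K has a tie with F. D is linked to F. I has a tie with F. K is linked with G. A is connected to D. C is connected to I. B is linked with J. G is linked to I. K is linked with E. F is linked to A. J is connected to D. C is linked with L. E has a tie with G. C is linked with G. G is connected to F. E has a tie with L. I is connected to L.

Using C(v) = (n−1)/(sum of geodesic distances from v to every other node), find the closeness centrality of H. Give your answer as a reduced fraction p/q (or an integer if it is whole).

Distances from H: A:3, B:2, C:4, D:2, E:5, F:3, G:4, I:4, J:1, K:4, L:5. Sum = 37.
n = 12, so closeness = 11/37.

11/37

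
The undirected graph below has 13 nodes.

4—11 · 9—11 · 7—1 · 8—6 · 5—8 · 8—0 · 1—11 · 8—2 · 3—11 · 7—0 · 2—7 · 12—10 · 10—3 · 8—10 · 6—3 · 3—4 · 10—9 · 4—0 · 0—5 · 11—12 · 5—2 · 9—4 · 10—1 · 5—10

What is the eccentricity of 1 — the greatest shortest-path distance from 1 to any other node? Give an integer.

3

Distances from 1: 0:2, 2:2, 3:2, 4:2, 5:2, 6:3, 7:1, 8:2, 9:2, 10:1, 11:1, 12:2.
The largest is 3 (to 6), so the eccentricity of 1 is 3.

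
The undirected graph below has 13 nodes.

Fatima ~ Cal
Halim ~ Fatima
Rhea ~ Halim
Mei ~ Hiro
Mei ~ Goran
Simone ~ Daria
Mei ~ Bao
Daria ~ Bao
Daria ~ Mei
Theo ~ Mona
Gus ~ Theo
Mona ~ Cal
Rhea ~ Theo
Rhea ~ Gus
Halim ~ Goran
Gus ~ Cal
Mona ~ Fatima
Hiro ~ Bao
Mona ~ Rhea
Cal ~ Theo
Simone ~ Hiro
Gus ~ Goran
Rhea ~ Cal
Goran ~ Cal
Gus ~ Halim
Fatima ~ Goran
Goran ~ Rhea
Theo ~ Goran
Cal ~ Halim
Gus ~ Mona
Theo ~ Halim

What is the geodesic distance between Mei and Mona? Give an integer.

3

One shortest route is Mei – Goran – Fatima – Mona, which uses 3 edges, and at distance 2 from Mei we only reach {Cal, Fatima, Gus, Halim, Rhea, Simone, Theo}, which does not include Mona. So d(Mei,Mona) = 3.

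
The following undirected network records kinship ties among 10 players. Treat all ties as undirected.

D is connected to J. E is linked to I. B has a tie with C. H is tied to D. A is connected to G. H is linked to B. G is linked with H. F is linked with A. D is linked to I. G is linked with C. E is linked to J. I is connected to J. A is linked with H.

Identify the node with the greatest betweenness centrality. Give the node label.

H

Unnormalized betweenness of each node: A:8, B:5/2, C:1/2, D:18, E:0, F:0, G:9/2, H:45/2, I:7/2, J:7/2.
H has the largest value, 45/2, making it the main broker — the node through which the most shortest paths run.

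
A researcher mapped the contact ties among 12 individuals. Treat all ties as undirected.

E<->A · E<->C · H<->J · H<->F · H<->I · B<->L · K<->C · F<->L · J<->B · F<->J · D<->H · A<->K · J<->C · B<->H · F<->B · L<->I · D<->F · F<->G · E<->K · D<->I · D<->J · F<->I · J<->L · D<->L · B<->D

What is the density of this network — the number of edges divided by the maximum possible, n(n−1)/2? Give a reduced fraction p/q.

There are 25 edges and 12 nodes, so the maximum possible is C(12,2) = 66.
Density = 25/66.

25/66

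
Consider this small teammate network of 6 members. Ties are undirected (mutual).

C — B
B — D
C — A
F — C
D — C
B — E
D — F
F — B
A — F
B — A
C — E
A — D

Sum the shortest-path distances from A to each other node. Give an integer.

Distances from A: B:1, C:1, D:1, E:2, F:1.
Sum = 1 + 1 + 1 + 2 + 1 = 6.

6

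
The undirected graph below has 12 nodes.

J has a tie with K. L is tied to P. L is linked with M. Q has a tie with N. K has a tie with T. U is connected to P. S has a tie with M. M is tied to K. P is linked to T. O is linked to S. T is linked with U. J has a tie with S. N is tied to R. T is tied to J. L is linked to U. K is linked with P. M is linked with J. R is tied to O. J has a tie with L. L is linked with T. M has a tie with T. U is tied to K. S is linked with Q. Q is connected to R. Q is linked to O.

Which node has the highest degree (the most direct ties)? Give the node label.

T

Degrees — J:5, K:5, L:5, M:5, N:2, O:3, P:4, Q:4, R:3, S:4, T:6, U:4.
The maximum is 6, attained only by T.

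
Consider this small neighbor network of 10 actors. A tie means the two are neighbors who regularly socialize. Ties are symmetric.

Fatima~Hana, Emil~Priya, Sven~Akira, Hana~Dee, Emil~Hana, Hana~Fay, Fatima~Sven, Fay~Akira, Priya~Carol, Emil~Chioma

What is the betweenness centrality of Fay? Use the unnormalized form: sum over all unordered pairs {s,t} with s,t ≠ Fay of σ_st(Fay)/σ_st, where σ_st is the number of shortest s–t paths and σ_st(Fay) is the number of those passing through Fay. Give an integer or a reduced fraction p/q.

6

Pairs whose geodesics pass through Fay — Carol–Akira: 1; Emil–Akira: 1; Priya–Akira: 1; Chioma–Akira: 1; Hana–Akira: 1; Dee–Akira: 1.
All other pairs contribute 0.
Summing the contributions gives betweenness(Fay) = 6.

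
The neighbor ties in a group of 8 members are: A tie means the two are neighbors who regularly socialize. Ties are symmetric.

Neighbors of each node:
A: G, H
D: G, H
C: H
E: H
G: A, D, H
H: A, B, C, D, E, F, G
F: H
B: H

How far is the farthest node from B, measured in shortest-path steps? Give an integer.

Distances from B: A:2, C:2, D:2, E:2, F:2, G:2, H:1.
The largest is 2 (to D, G, A, C, F, and E), so the eccentricity of B is 2.

2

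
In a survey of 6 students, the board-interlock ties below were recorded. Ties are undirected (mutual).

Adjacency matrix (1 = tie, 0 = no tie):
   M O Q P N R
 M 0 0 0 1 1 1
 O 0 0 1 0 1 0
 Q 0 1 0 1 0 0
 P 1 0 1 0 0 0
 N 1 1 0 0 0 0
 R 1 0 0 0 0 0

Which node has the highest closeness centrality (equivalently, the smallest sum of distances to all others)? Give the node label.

M

Farness (sum of distances to all others) for each node — M:7, N:8, O:9, P:8, Q:9, R:11.
The smallest farness is 7, for M, so M has the highest closeness.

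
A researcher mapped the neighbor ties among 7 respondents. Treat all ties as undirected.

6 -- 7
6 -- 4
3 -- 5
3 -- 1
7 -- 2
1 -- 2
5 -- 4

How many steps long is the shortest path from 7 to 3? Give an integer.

3

One shortest route is 7 – 2 – 1 – 3, which uses 3 edges, and at distance 2 from 7 we only reach {1, 4}, which does not include 3. So d(7,3) = 3.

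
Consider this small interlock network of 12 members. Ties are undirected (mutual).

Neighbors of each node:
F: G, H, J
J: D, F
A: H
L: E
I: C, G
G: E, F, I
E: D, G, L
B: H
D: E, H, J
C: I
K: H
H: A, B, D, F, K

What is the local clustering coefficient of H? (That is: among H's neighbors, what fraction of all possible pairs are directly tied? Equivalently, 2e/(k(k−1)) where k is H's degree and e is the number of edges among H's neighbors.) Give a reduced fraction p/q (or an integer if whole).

H's neighbors: A, B, D, F, and K (k = 5).
Possible neighbor pairs: C(5,2) = 10. Edges among them: none → e = 0.
Clustering(H) = 0/10 = 0.

0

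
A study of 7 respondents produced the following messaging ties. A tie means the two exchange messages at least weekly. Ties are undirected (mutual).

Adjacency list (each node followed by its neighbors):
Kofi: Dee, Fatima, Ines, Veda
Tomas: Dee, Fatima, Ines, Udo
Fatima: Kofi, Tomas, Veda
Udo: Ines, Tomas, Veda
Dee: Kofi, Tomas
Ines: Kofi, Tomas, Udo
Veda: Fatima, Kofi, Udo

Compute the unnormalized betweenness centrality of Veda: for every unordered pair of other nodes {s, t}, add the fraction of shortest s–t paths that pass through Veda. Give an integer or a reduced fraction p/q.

Pairs whose geodesics pass through Veda — Fatima–Udo: 1/2; Kofi–Udo: 1/2.
All other pairs contribute 0.
Summing the contributions gives betweenness(Veda) = 1.

1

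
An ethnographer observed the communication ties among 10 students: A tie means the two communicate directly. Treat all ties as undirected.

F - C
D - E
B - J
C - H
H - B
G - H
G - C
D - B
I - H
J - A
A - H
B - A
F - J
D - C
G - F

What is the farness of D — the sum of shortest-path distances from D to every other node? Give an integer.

16

Distances from D: A:2, B:1, C:1, E:1, F:2, G:2, H:2, I:3, J:2.
Sum = 2 + 1 + 1 + 1 + 2 + 2 + 2 + 3 + 2 = 16.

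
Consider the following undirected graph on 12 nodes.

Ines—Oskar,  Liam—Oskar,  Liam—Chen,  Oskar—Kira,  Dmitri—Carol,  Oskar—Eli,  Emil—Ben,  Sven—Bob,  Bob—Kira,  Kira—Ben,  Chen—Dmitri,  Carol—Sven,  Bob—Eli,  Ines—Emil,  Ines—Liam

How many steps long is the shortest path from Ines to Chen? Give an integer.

2

One shortest route is Ines – Liam – Chen, which uses 2 edges, and Ines and Chen are not directly tied, so nothing shorter exists. So d(Ines,Chen) = 2.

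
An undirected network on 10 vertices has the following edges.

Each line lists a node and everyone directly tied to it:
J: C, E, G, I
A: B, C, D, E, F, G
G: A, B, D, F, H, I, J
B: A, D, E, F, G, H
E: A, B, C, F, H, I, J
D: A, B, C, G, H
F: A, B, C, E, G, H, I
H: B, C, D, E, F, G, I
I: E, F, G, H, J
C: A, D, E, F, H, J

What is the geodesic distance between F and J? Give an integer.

2

One shortest route is F – G – J, which uses 2 edges, and F and J are not directly tied, so nothing shorter exists. So d(F,J) = 2.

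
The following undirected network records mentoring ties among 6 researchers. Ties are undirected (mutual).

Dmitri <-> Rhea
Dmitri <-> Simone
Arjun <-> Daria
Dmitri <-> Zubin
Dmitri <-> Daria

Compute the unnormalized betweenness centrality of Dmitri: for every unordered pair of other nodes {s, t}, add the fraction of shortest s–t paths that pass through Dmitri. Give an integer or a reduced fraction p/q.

Pairs whose geodesics pass through Dmitri — Zubin–Daria: 1; Zubin–Rhea: 1; Zubin–Simone: 1; Zubin–Arjun: 1; Daria–Rhea: 1; Daria–Simone: 1; Rhea–Simone: 1; Rhea–Arjun: 1; Simone–Arjun: 1.
All other pairs contribute 0.
Summing the contributions gives betweenness(Dmitri) = 9.

9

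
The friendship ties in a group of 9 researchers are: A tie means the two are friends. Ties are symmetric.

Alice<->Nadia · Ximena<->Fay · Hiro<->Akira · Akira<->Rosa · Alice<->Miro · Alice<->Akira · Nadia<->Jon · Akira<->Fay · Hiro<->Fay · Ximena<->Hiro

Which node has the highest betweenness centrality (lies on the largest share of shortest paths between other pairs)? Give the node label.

Akira

Unnormalized betweenness of each node: Akira:19, Alice:17, Fay:3, Hiro:3, Jon:0, Miro:0, Nadia:7, Rosa:0, Ximena:0.
Akira has the largest value, 19, making it the main broker — the node through which the most shortest paths run.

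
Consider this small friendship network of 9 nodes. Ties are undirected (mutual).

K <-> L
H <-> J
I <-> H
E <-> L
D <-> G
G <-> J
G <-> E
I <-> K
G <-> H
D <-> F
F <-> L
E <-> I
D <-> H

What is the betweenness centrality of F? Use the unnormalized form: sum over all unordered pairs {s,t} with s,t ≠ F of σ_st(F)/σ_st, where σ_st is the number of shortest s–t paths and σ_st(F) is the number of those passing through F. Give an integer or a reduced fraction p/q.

7/4

Pairs whose geodesics pass through F — L–H: 1/4; L–D: 1; K–D: 1/2.
All other pairs contribute 0.
Summing the contributions gives betweenness(F) = 7/4.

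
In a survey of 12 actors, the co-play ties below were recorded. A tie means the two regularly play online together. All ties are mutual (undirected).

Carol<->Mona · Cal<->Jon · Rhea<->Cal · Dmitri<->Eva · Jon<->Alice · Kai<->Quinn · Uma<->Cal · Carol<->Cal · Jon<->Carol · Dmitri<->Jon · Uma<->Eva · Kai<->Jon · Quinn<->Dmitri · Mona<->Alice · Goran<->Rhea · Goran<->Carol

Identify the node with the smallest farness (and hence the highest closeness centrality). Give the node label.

Farness (sum of distances to all others) for each node — Alice:25, Cal:19, Carol:20, Dmitri:22, Eva:28, Goran:28, Jon:17, Kai:25, Mona:28, Quinn:30, Rhea:27, Uma:25.
The smallest farness is 17, for Jon, so Jon has the highest closeness.

Jon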